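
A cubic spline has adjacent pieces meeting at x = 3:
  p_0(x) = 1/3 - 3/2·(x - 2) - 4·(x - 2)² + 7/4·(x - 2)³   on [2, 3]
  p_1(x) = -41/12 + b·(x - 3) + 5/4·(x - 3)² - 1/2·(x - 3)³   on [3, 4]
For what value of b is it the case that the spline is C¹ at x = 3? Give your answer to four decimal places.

-4.2500

p_0'(x) = -3/2 - 8·(x - 2) + 21/4·(x - 2)², so p_0'(3) = -17/4. On the right, p_1'(3) = b, so b = -17/4.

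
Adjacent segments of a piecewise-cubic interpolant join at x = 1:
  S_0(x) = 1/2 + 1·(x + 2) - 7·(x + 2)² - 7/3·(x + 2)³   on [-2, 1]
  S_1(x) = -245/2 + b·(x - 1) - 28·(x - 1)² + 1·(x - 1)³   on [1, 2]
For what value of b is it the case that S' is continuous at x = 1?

S_0'(x) = 1 - 14·(x + 2) - 7·(x + 2)², so S_0'(1) = -104. On the right, S_1'(1) = b, so b = -104.

-104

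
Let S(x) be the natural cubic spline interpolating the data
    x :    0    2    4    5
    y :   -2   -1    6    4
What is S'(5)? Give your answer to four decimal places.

-3.1364

Let m_i = S''(x_i). Step sizes h_i = 2, 2, 1; slopes of the chords Δ_i = (y_(i+1) - y_i)/h_i = 1/2, 7/2, -2.
  2·m_0 + 8·m_1 + 2·m_2 = 6(Δ_1 - Δ_0) = 18
  2·m_1 + 6·m_2 + 1·m_3 = 6(Δ_2 - Δ_1) = -33
Natural end conditions: m_0 = m_3 = 0.
Solving the tridiagonal system: m_0 = 0, m_1 = 87/22, m_2 = -75/11, m_3 = 0.
On [4, 5], S'(x) = b_2 + 2c_2·(x - 4) + 3d_2·(x - 4)² with b_2 = Δ_2 - h_2(2m_2 + m_3)/6 = 3/11, c_2 = m_2/2 = -75/22, d_2 = (m_3 - m_2)/(6h_2) = 25/22. So S'(5) = -69/22.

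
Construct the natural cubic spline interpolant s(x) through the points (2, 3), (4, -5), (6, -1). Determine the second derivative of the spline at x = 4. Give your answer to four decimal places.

4.5000

With σ_i denoting the second derivative at x_i, h_i = 2, 2, and Δ_i = (y_(i+1) − y_i)/h_i = -4, 2:
  2·σ_0 + 8·σ_1 + 2·σ_2 = 6(Δ_1 - Δ_0) = 36
Natural end conditions: σ_0 = σ_2 = 0.
Solving the tridiagonal system: σ_0 = 0, σ_1 = 9/2, σ_2 = 0.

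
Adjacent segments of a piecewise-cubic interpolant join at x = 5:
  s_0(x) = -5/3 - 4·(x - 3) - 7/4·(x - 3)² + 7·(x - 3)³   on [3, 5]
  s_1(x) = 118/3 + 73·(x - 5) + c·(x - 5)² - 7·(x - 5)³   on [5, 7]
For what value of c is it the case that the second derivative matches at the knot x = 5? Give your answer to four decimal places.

s_0''(x) = -7/2 + 42·(x - 3), so s_0''(5) = 161/2. On the right, s_1''(5) = 2c, so c = 161/4.

40.2500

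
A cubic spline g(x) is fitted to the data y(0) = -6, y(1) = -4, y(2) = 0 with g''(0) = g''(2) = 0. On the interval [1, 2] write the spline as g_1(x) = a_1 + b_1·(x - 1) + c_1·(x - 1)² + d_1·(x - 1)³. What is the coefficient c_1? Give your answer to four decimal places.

Let σ_i = g''(x_i). Step sizes h_i = 1, 1; slopes of the chords Δ_i = (y_(i+1) - y_i)/h_i = 2, 4.
  1·σ_0 + 4·σ_1 + 1·σ_2 = 6(Δ_1 - Δ_0) = 12
Natural end conditions: σ_0 = σ_2 = 0.
Solving: σ_0 = 0, σ_1 = 3, σ_2 = 0.
On [1, 2], with g_1(x) = a_1 + b_1·(x - 1) + c_1·(x - 1)² + d_1·(x - 1)³: c_1 = σ_1/2 = 3/2, d_1 = (σ_2 - σ_1)/(6h_1) = -1/2, b_1 = Δ_1 - h_1(2σ_1 + σ_2)/6 = 3.

1.5000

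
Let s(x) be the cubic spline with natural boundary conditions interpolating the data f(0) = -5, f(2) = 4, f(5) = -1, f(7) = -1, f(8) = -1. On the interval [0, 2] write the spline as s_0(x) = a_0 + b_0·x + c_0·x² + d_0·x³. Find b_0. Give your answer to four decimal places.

5.9835

Let M_i = s''(x_i). Step sizes h_i = 2, 3, 2, 1; slopes of the chords Δ_i = (y_(i+1) - y_i)/h_i = 9/2, -5/3, 0, 0.
  2·M_0 + 10·M_1 + 3·M_2 = 6(Δ_1 - Δ_0) = -37
  3·M_1 + 10·M_2 + 2·M_3 = 6(Δ_2 - Δ_1) = 10
  2·M_2 + 6·M_3 + 1·M_4 = 6(Δ_3 - Δ_2) = 0
Natural end conditions: M_0 = M_4 = 0.
Forward elimination and back-substitution give M_0 = 0, M_1 = -1126/253, M_2 = 633/253, M_3 = -211/253, M_4 = 0.
On [0, 2], with s_0(x) = a_0 + b_0·x + c_0·x² + d_0·x³: c_0 = M_0/2 = 0, d_0 = (M_1 - M_0)/(6h_0) = -563/1518, b_0 = Δ_0 - h_0(2M_0 + M_1)/6 = 9083/1518.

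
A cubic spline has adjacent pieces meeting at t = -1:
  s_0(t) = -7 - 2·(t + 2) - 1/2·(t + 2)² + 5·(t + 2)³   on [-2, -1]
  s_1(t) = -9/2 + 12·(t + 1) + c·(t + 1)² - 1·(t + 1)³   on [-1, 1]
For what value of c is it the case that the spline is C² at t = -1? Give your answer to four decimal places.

14.5000

s_0''(t) = -1 + 30·(t + 2), so s_0''(-1) = 29. On the right, s_1''(-1) = 2c, so c = 29/2.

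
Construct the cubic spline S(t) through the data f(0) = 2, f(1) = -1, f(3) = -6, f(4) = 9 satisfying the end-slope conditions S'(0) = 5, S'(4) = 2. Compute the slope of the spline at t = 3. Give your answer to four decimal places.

Put m_i = S'' at the i-th knot. Here h = (1, 2, 1) and Δ = (-3, -5/2, 15), so the interior equations h_(i-1)·m_(i-1) + 2(h_(i-1)+h_i)·m_i + h_i·m_(i+1) = 6(Δ_i − Δ_(i-1)) read
  1·m_0 + 6·m_1 + 2·m_2 = 6(Δ_1 - Δ_0) = 3
  2·m_1 + 6·m_2 + 1·m_3 = 6(Δ_2 - Δ_1) = 105
Clamped end conditions give two more equations: 2h_0·m_0 + h_0·m_1 = 6(Δ_0 - S'(0)) = -48 and h_2·m_2 + 2h_2·m_3 = 6(S'(4) - Δ_2) = -78.
Solving the tridiagonal system: m_0 = -747/35, m_1 = -186/35, m_2 = 984/35, m_3 = -1857/35.
On [3, 4], S'(t) = b_2 + 2c_2·(t - 3) + 3d_2·(t - 3)² with b_2 = Δ_2 - h_2(2m_2 + m_3)/6 = 1013/70, c_2 = m_2/2 = 492/35, d_2 = (m_3 - m_2)/(6h_2) = -947/70. So S'(3) = 1013/70.

14.4714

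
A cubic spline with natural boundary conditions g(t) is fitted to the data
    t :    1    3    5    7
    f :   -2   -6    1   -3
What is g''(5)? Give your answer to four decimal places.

-5.5000

Put m_i = g'' at the i-th knot. Here h = (2, 2, 2) and Δ = (-2, 7/2, -2), so the interior equations h_(i-1)·m_(i-1) + 2(h_(i-1)+h_i)·m_i + h_i·m_(i+1) = 6(Δ_i − Δ_(i-1)) read
  2·m_0 + 8·m_1 + 2·m_2 = 6(Δ_1 - Δ_0) = 33
  2·m_1 + 8·m_2 + 2·m_3 = 6(Δ_2 - Δ_1) = -33
Natural end conditions: m_0 = m_3 = 0.
Forward elimination and back-substitution give m_0 = 0, m_1 = 11/2, m_2 = -11/2, m_3 = 0.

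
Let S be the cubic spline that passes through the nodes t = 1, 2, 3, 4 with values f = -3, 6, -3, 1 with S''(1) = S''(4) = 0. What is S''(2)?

With M_i denoting the second derivative at x_i, h_i = 1, 1, 1, and Δ_i = (y_(i+1) − y_i)/h_i = 9, -9, 4:
  1·M_0 + 4·M_1 + 1·M_2 = 6(Δ_1 - Δ_0) = -108
  1·M_1 + 4·M_2 + 1·M_3 = 6(Δ_2 - Δ_1) = 78
Natural end conditions: M_0 = M_3 = 0.
Forward elimination and back-substitution give M_0 = 0, M_1 = -34, M_2 = 28, M_3 = 0.

-34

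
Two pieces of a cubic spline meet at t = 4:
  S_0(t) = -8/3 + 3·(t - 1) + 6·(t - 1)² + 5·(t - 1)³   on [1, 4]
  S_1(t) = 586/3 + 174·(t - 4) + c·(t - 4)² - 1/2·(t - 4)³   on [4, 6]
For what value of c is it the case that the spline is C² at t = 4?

S_0''(t) = 12 + 30·(t - 1), so S_0''(4) = 102. On the right, S_1''(4) = 2c, so c = 51.

51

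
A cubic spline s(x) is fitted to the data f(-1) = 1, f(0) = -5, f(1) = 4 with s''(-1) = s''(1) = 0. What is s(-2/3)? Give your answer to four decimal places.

-2.1111

With m_i denoting the second derivative at x_i, h_i = 1, 1, and Δ_i = (y_(i+1) − y_i)/h_i = -6, 9:
  1·m_0 + 4·m_1 + 1·m_2 = 6(Δ_1 - Δ_0) = 90
Natural end conditions: m_0 = m_2 = 0.
Solving the tridiagonal system: m_0 = 0, m_1 = 45/2, m_2 = 0.
On [-1, 0], s(x) = 1 - 39/4·(x + 1) + 0·(x + 1)² + 15/4·(x + 1)³.
With (x + 1) = 1/3: s(-2/3) = -19/9.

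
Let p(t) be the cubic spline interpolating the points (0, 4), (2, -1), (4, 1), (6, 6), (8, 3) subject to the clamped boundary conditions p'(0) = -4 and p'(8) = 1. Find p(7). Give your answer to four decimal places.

Put σ_i = p'' at the i-th knot. Here h = (2, 2, 2, 2) and Δ = (-5/2, 1, 5/2, -3/2), so the interior equations h_(i-1)·σ_(i-1) + 2(h_(i-1)+h_i)·σ_i + h_i·σ_(i+1) = 6(Δ_i − Δ_(i-1)) read
  2·σ_0 + 8·σ_1 + 2·σ_2 = 6(Δ_1 - Δ_0) = 21
  2·σ_1 + 8·σ_2 + 2·σ_3 = 6(Δ_2 - Δ_1) = 9
  2·σ_2 + 8·σ_3 + 2·σ_4 = 6(Δ_3 - Δ_2) = -24
Clamped end conditions give two more equations: 2h_0·σ_0 + h_0·σ_1 = 6(Δ_0 - p'(0)) = 9 and h_3·σ_3 + 2h_3·σ_4 = 6(p'(8) - Δ_3) = 15.
Solving: σ_0 = 151/112, σ_1 = 101/56, σ_2 = 31/16, σ_3 = -283/56, σ_4 = 703/112.
On [6, 8], p(t) = 6 - 25/112·(t - 6) - 283/112·(t - 6)² + 423/448·(t - 6)³.
With (t - 6) = 1: p(7) = 1879/448.

4.1942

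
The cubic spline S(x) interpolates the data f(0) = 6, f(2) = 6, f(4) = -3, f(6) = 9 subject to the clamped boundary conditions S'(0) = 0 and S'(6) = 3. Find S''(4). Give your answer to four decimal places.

12.4000

With M_i denoting the second derivative at x_i, h_i = 2, 2, 2, and Δ_i = (y_(i+1) − y_i)/h_i = 0, -9/2, 6:
  2·M_0 + 8·M_1 + 2·M_2 = 6(Δ_1 - Δ_0) = -27
  2·M_1 + 8·M_2 + 2·M_3 = 6(Δ_2 - Δ_1) = 63
Clamped end conditions give two more equations: 2h_0·M_0 + h_0·M_1 = 6(Δ_0 - S'(0)) = 0 and h_2·M_2 + 2h_2·M_3 = 6(S'(6) - Δ_2) = -18.
Forward elimination and back-substitution give M_0 = 37/10, M_1 = -37/5, M_2 = 62/5, M_3 = -107/10.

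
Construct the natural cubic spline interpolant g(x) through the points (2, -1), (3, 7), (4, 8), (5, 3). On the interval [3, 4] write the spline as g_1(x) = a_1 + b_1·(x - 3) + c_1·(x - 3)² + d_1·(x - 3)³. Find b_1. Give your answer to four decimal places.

5.0667

Write σ_i for g''(x_i). With h_i = 1, 1, 1 and divided differences Δ_i = 8, 1, -5, the continuity of g' gives the tridiagonal system
  1·σ_0 + 4·σ_1 + 1·σ_2 = 6(Δ_1 - Δ_0) = -42
  1·σ_1 + 4·σ_2 + 1·σ_3 = 6(Δ_2 - Δ_1) = -36
Natural end conditions: σ_0 = σ_3 = 0.
Forward elimination and back-substitution give σ_0 = 0, σ_1 = -44/5, σ_2 = -34/5, σ_3 = 0.
On [3, 4], with g_1(x) = a_1 + b_1·(x - 3) + c_1·(x - 3)² + d_1·(x - 3)³: c_1 = σ_1/2 = -22/5, d_1 = (σ_2 - σ_1)/(6h_1) = 1/3, b_1 = Δ_1 - h_1(2σ_1 + σ_2)/6 = 76/15.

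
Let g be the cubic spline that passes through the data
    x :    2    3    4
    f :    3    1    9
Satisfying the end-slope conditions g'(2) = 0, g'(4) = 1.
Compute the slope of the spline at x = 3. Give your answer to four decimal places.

4.2500

Let M_i = g''(x_i). Step sizes h_i = 1, 1; slopes of the chords Δ_i = (y_(i+1) - y_i)/h_i = -2, 8.
  1·M_0 + 4·M_1 + 1·M_2 = 6(Δ_1 - Δ_0) = 60
Clamped end conditions give two more equations: 2h_0·M_0 + h_0·M_1 = 6(Δ_0 - g'(2)) = -12 and h_1·M_1 + 2h_1·M_2 = 6(g'(4) - Δ_1) = -42.
Solving the tridiagonal system: M_0 = -41/2, M_1 = 29, M_2 = -71/2.
On [3, 4], g'(x) = b_1 + 2c_1·(x - 3) + 3d_1·(x - 3)² with b_1 = Δ_1 - h_1(2M_1 + M_2)/6 = 17/4, c_1 = M_1/2 = 29/2, d_1 = (M_2 - M_1)/(6h_1) = -43/4. So g'(3) = 17/4.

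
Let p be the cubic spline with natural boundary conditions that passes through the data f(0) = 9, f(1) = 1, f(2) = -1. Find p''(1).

9

Write M_i for p''(x_i). With h_i = 1, 1 and divided differences Δ_i = -8, -2, the continuity of p' gives the tridiagonal system
  1·M_0 + 4·M_1 + 1·M_2 = 6(Δ_1 - Δ_0) = 36
Natural end conditions: M_0 = M_2 = 0.
Forward elimination and back-substitution give M_0 = 0, M_1 = 9, M_2 = 0.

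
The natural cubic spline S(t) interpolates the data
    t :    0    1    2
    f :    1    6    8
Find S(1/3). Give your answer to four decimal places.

With M_i denoting the second derivative at x_i, h_i = 1, 1, and Δ_i = (y_(i+1) − y_i)/h_i = 5, 2:
  1·M_0 + 4·M_1 + 1·M_2 = 6(Δ_1 - Δ_0) = -18
Natural end conditions: M_0 = M_2 = 0.
Forward elimination and back-substitution give M_0 = 0, M_1 = -9/2, M_2 = 0.
On [0, 1], S(t) = 1 + 23/4·t + 0·t² - 3/4·t³.
With t = 1/3: S(1/3) = 26/9.

2.8889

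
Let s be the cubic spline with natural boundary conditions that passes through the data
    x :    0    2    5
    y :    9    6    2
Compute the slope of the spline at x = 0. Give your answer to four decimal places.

Write m_i for s''(x_i). With h_i = 2, 3 and divided differences Δ_i = -3/2, -4/3, the continuity of s' gives the tridiagonal system
  2·m_0 + 10·m_1 + 3·m_2 = 6(Δ_1 - Δ_0) = 1
Natural end conditions: m_0 = m_2 = 0.
Forward elimination and back-substitution give m_0 = 0, m_1 = 1/10, m_2 = 0.
On [0, 2], s'(x) = b_0 + 2c_0·x + 3d_0·x² with b_0 = Δ_0 - h_0(2m_0 + m_1)/6 = -23/15, c_0 = m_0/2 = 0, d_0 = (m_1 - m_0)/(6h_0) = 1/120. So s'(0) = -23/15.

-1.5333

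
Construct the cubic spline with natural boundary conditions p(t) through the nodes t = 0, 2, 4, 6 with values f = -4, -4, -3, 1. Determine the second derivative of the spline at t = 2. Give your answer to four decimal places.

0.1000

Write M_i for p''(x_i). With h_i = 2, 2, 2 and divided differences Δ_i = 0, 1/2, 2, the continuity of p' gives the tridiagonal system
  2·M_0 + 8·M_1 + 2·M_2 = 6(Δ_1 - Δ_0) = 3
  2·M_1 + 8·M_2 + 2·M_3 = 6(Δ_2 - Δ_1) = 9
Natural end conditions: M_0 = M_3 = 0.
Forward elimination and back-substitution give M_0 = 0, M_1 = 1/10, M_2 = 11/10, M_3 = 0.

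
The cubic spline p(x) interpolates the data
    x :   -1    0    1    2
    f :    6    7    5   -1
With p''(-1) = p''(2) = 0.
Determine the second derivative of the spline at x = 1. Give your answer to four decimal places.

-5.2000

Write M_i for p''(x_i). With h_i = 1, 1, 1 and divided differences Δ_i = 1, -2, -6, the continuity of p' gives the tridiagonal system
  1·M_0 + 4·M_1 + 1·M_2 = 6(Δ_1 - Δ_0) = -18
  1·M_1 + 4·M_2 + 1·M_3 = 6(Δ_2 - Δ_1) = -24
Natural end conditions: M_0 = M_3 = 0.
Hence M_0 = 0, M_1 = -16/5, M_2 = -26/5, M_3 = 0.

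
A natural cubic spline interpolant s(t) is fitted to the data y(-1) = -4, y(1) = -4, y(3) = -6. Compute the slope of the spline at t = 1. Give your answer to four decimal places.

-0.5000

Write m_i for s''(x_i). With h_i = 2, 2 and divided differences Δ_i = 0, -1, the continuity of s' gives the tridiagonal system
  2·m_0 + 8·m_1 + 2·m_2 = 6(Δ_1 - Δ_0) = -6
Natural end conditions: m_0 = m_2 = 0.
Solving: m_0 = 0, m_1 = -3/4, m_2 = 0.
On [1, 3], s'(t) = b_1 + 2c_1·(t - 1) + 3d_1·(t - 1)² with b_1 = Δ_1 - h_1(2m_1 + m_2)/6 = -1/2, c_1 = m_1/2 = -3/8, d_1 = (m_2 - m_1)/(6h_1) = 1/16. So s'(1) = -1/2.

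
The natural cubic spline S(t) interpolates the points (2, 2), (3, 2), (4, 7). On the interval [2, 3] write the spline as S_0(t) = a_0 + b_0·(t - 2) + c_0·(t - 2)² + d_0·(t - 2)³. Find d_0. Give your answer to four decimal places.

Write M_i for S''(x_i). With h_i = 1, 1 and divided differences Δ_i = 0, 5, the continuity of S' gives the tridiagonal system
  1·M_0 + 4·M_1 + 1·M_2 = 6(Δ_1 - Δ_0) = 30
Natural end conditions: M_0 = M_2 = 0.
Solving the tridiagonal system: M_0 = 0, M_1 = 15/2, M_2 = 0.
On [2, 3], with S_0(t) = a_0 + b_0·(t - 2) + c_0·(t - 2)² + d_0·(t - 2)³: c_0 = M_0/2 = 0, d_0 = (M_1 - M_0)/(6h_0) = 5/4, b_0 = Δ_0 - h_0(2M_0 + M_1)/6 = -5/4.

1.2500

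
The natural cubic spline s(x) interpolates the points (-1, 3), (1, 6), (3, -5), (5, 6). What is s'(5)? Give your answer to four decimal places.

Write m_i for s''(x_i). With h_i = 2, 2, 2 and divided differences Δ_i = 3/2, -11/2, 11/2, the continuity of s' gives the tridiagonal system
  2·m_0 + 8·m_1 + 2·m_2 = 6(Δ_1 - Δ_0) = -42
  2·m_1 + 8·m_2 + 2·m_3 = 6(Δ_2 - Δ_1) = 66
Natural end conditions: m_0 = m_3 = 0.
Hence m_0 = 0, m_1 = -39/5, m_2 = 51/5, m_3 = 0.
On [3, 5], s'(x) = b_2 + 2c_2·(x - 3) + 3d_2·(x - 3)² with b_2 = Δ_2 - h_2(2m_2 + m_3)/6 = -13/10, c_2 = m_2/2 = 51/10, d_2 = (m_3 - m_2)/(6h_2) = -17/20. So s'(5) = 89/10.

8.9000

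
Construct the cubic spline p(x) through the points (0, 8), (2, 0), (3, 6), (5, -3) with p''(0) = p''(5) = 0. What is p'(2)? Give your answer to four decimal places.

Write m_i for p''(x_i). With h_i = 2, 1, 2 and divided differences Δ_i = -4, 6, -9/2, the continuity of p' gives the tridiagonal system
  2·m_0 + 6·m_1 + 1·m_2 = 6(Δ_1 - Δ_0) = 60
  1·m_1 + 6·m_2 + 2·m_3 = 6(Δ_2 - Δ_1) = -63
Natural end conditions: m_0 = m_3 = 0.
Solving: m_0 = 0, m_1 = 423/35, m_2 = -438/35, m_3 = 0.
On [2, 3], p'(x) = b_1 + 2c_1·(x - 2) + 3d_1·(x - 2)² with b_1 = Δ_1 - h_1(2m_1 + m_2)/6 = 142/35, c_1 = m_1/2 = 423/70, d_1 = (m_2 - m_1)/(6h_1) = -41/10. So p'(2) = 142/35.

4.0571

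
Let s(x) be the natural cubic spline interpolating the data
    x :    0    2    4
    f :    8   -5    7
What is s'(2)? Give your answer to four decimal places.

-0.2500

Let M_i = s''(x_i). Step sizes h_i = 2, 2; slopes of the chords Δ_i = (y_(i+1) - y_i)/h_i = -13/2, 6.
  2·M_0 + 8·M_1 + 2·M_2 = 6(Δ_1 - Δ_0) = 75
Natural end conditions: M_0 = M_2 = 0.
Solving: M_0 = 0, M_1 = 75/8, M_2 = 0.
On [2, 4], s'(x) = b_1 + 2c_1·(x - 2) + 3d_1·(x - 2)² with b_1 = Δ_1 - h_1(2M_1 + M_2)/6 = -1/4, c_1 = M_1/2 = 75/16, d_1 = (M_2 - M_1)/(6h_1) = -25/32. So s'(2) = -1/4.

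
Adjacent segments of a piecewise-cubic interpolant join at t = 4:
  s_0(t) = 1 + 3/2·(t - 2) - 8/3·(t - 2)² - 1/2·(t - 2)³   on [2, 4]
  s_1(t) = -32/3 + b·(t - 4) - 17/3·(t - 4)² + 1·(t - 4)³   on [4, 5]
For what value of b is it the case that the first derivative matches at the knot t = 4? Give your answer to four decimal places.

-15.1667

s_0'(t) = 3/2 - 16/3·(t - 2) - 3/2·(t - 2)², so s_0'(4) = -91/6. On the right, s_1'(4) = b, so b = -91/6.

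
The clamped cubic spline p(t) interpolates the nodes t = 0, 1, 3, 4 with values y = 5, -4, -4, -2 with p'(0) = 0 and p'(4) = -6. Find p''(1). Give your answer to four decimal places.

With M_i denoting the second derivative at x_i, h_i = 1, 2, 1, and Δ_i = (y_(i+1) − y_i)/h_i = -9, 0, 2:
  1·M_0 + 6·M_1 + 2·M_2 = 6(Δ_1 - Δ_0) = 54
  2·M_1 + 6·M_2 + 1·M_3 = 6(Δ_2 - Δ_1) = 12
Clamped end conditions give two more equations: 2h_0·M_0 + h_0·M_1 = 6(Δ_0 - p'(0)) = -54 and h_2·M_2 + 2h_2·M_3 = 6(p'(4) - Δ_2) = -48.
Solving: M_0 = -1194/35, M_1 = 498/35, M_2 = 48/35, M_3 = -864/35.

14.2286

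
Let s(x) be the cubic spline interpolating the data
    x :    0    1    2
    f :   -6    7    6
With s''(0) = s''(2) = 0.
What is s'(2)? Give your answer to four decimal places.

Write σ_i for s''(x_i). With h_i = 1, 1 and divided differences Δ_i = 13, -1, the continuity of s' gives the tridiagonal system
  1·σ_0 + 4·σ_1 + 1·σ_2 = 6(Δ_1 - Δ_0) = -84
Natural end conditions: σ_0 = σ_2 = 0.
Forward elimination and back-substitution give σ_0 = 0, σ_1 = -21, σ_2 = 0.
On [1, 2], s'(x) = b_1 + 2c_1·(x - 1) + 3d_1·(x - 1)² with b_1 = Δ_1 - h_1(2σ_1 + σ_2)/6 = 6, c_1 = σ_1/2 = -21/2, d_1 = (σ_2 - σ_1)/(6h_1) = 7/2. So s'(2) = -9/2.

-4.5000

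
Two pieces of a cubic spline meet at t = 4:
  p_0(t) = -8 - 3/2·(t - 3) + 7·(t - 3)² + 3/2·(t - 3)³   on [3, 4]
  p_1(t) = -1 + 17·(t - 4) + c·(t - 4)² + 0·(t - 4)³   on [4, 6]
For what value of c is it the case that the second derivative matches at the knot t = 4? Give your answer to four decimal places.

p_0''(t) = 14 + 9·(t - 3), so p_0''(4) = 23. On the right, p_1''(4) = 2c, so c = 23/2.

11.5000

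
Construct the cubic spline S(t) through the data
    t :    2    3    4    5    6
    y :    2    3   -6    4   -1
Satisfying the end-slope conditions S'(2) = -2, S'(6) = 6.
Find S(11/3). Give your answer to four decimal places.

Let M_i = S''(x_i). Step sizes h_i = 1, 1, 1, 1; slopes of the chords Δ_i = (y_(i+1) - y_i)/h_i = 1, -9, 10, -5.
  1·M_0 + 4·M_1 + 1·M_2 = 6(Δ_1 - Δ_0) = -60
  1·M_1 + 4·M_2 + 1·M_3 = 6(Δ_2 - Δ_1) = 114
  1·M_2 + 4·M_3 + 1·M_4 = 6(Δ_3 - Δ_2) = -90
Clamped end conditions give two more equations: 2h_0·M_0 + h_0·M_1 = 6(Δ_0 - S'(2)) = 18 and h_3·M_3 + 2h_3·M_4 = 6(S'(6) - Δ_3) = 66.
Forward elimination and back-substitution give M_0 = 725/28, M_1 = -473/14, M_2 = 197/4, M_3 = -689/14, M_4 = 1613/28.
On [3, 4], S(t) = 3 - 333/56·(t - 3) - 473/28·(t - 3)² + 775/56·(t - 3)³.
With (t - 3) = 2/3: S(11/3) = -3305/756.

-4.3717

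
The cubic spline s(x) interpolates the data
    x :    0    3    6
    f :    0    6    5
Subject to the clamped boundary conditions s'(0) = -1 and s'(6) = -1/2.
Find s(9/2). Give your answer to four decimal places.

6.2969

Write σ_i for s''(x_i). With h_i = 3, 3 and divided differences Δ_i = 2, -1/3, the continuity of s' gives the tridiagonal system
  3·σ_0 + 12·σ_1 + 3·σ_2 = 6(Δ_1 - Δ_0) = -14
Clamped end conditions give two more equations: 2h_0·σ_0 + h_0·σ_1 = 6(Δ_0 - s'(0)) = 18 and h_1·σ_1 + 2h_1·σ_2 = 6(s'(6) - Δ_1) = -1.
Solving the tridiagonal system: σ_0 = 17/4, σ_1 = -5/2, σ_2 = 13/12.
On [3, 6], s(x) = 6 + 13/8·(x - 3) - 5/4·(x - 3)² + 43/216·(x - 3)³.
With (x - 3) = 3/2: s(9/2) = 403/64.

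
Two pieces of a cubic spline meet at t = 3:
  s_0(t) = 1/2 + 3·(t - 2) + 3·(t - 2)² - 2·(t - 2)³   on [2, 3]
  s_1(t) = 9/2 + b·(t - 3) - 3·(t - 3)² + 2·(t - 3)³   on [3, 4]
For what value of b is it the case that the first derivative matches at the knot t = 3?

s_0'(t) = 3 + 6·(t - 2) - 6·(t - 2)², so s_0'(3) = 3. On the right, s_1'(3) = b, so b = 3.

3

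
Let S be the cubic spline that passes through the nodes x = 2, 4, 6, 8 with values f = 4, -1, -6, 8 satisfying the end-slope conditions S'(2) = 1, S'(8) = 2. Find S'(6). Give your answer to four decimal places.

Write σ_i for S''(x_i). With h_i = 2, 2, 2 and divided differences Δ_i = -5/2, -5/2, 7, the continuity of S' gives the tridiagonal system
  2·σ_0 + 8·σ_1 + 2·σ_2 = 6(Δ_1 - Δ_0) = 0
  2·σ_1 + 8·σ_2 + 2·σ_3 = 6(Δ_2 - Δ_1) = 57
Clamped end conditions give two more equations: 2h_0·σ_0 + h_0·σ_1 = 6(Δ_0 - S'(2)) = -21 and h_2·σ_2 + 2h_2·σ_3 = 6(S'(8) - Δ_2) = -30.
Solving the tridiagonal system: σ_0 = -67/15, σ_1 = -47/30, σ_2 = 161/15, σ_3 = -193/15.
On [6, 8], S'(x) = b_2 + 2c_2·(x - 6) + 3d_2·(x - 6)² with b_2 = Δ_2 - h_2(2σ_2 + σ_3)/6 = 62/15, c_2 = σ_2/2 = 161/30, d_2 = (σ_3 - σ_2)/(6h_2) = -59/30. So S'(6) = 62/15.

4.1333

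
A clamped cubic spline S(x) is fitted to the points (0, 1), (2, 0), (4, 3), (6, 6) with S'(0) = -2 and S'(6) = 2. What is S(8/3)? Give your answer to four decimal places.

Write M_i for S''(x_i). With h_i = 2, 2, 2 and divided differences Δ_i = -1/2, 3/2, 3/2, the continuity of S' gives the tridiagonal system
  2·M_0 + 8·M_1 + 2·M_2 = 6(Δ_1 - Δ_0) = 12
  2·M_1 + 8·M_2 + 2·M_3 = 6(Δ_2 - Δ_1) = 0
Clamped end conditions give two more equations: 2h_0·M_0 + h_0·M_1 = 6(Δ_0 - S'(0)) = 9 and h_2·M_2 + 2h_2·M_3 = 6(S'(6) - Δ_2) = 3.
Forward elimination and back-substitution give M_0 = 49/30, M_1 = 37/30, M_2 = -17/30, M_3 = 31/30.
On [2, 4], S(x) = 0 + 13/15·(x - 2) + 37/60·(x - 2)² - 3/20·(x - 2)³.
With (x - 2) = 2/3: S(8/3) = 109/135.

0.8074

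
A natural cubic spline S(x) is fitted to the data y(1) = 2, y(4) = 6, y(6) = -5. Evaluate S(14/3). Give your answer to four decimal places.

Write M_i for S''(x_i). With h_i = 3, 2 and divided differences Δ_i = 4/3, -11/2, the continuity of S' gives the tridiagonal system
  3·M_0 + 10·M_1 + 2·M_2 = 6(Δ_1 - Δ_0) = -41
Natural end conditions: M_0 = M_2 = 0.
Hence M_0 = 0, M_1 = -41/10, M_2 = 0.
On [4, 6], S(x) = 6 - 83/30·(x - 4) - 41/20·(x - 4)² + 41/120·(x - 4)³.
With (x - 4) = 2/3: S(14/3) = 271/81.

3.3457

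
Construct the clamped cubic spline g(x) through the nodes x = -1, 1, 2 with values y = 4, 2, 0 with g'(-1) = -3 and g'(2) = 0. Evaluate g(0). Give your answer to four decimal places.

2.7500

With σ_i denoting the second derivative at x_i, h_i = 2, 1, and Δ_i = (y_(i+1) − y_i)/h_i = -1, -2:
  2·σ_0 + 6·σ_1 + 1·σ_2 = 6(Δ_1 - Δ_0) = -6
Clamped end conditions give two more equations: 2h_0·σ_0 + h_0·σ_1 = 6(Δ_0 - g'(-1)) = 12 and h_1·σ_1 + 2h_1·σ_2 = 6(g'(2) - Δ_1) = 12.
Hence σ_0 = 5, σ_1 = -4, σ_2 = 8.
On [-1, 1], g(x) = 4 - 3·(x + 1) + 5/2·(x + 1)² - 3/4·(x + 1)³.
With (x + 1) = 1: g(0) = 11/4.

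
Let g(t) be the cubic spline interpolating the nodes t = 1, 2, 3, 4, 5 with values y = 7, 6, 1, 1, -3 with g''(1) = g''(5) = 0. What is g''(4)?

-9

Put σ_i = g'' at the i-th knot. Here h = (1, 1, 1, 1) and Δ = (-1, -5, 0, -4), so the interior equations h_(i-1)·σ_(i-1) + 2(h_(i-1)+h_i)·σ_i + h_i·σ_(i+1) = 6(Δ_i − Δ_(i-1)) read
  1·σ_0 + 4·σ_1 + 1·σ_2 = 6(Δ_1 - Δ_0) = -24
  1·σ_1 + 4·σ_2 + 1·σ_3 = 6(Δ_2 - Δ_1) = 30
  1·σ_2 + 4·σ_3 + 1·σ_4 = 6(Δ_3 - Δ_2) = -24
Natural end conditions: σ_0 = σ_4 = 0.
Solving: σ_0 = 0, σ_1 = -9, σ_2 = 12, σ_3 = -9, σ_4 = 0.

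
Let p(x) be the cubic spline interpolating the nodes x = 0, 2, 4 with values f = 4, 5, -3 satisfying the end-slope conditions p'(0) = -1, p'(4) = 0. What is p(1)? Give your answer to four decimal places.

Put σ_i = p'' at the i-th knot. Here h = (2, 2) and Δ = (1/2, -4), so the interior equations h_(i-1)·σ_(i-1) + 2(h_(i-1)+h_i)·σ_i + h_i·σ_(i+1) = 6(Δ_i − Δ_(i-1)) read
  2·σ_0 + 8·σ_1 + 2·σ_2 = 6(Δ_1 - Δ_0) = -27
Clamped end conditions give two more equations: 2h_0·σ_0 + h_0·σ_1 = 6(Δ_0 - p'(0)) = 9 and h_1·σ_1 + 2h_1·σ_2 = 6(p'(4) - Δ_1) = 24.
Hence σ_0 = 47/8, σ_1 = -29/4, σ_2 = 77/8.
On [0, 2], p(x) = 4 - 1·x + 47/16·x² - 35/32·x³.
With x = 1: p(1) = 155/32.

4.8438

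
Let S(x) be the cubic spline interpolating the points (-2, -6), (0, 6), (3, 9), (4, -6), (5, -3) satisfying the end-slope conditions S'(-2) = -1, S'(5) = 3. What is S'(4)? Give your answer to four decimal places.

Put M_i = S'' at the i-th knot. Here h = (2, 3, 1, 1) and Δ = (6, 1, -15, 3), so the interior equations h_(i-1)·M_(i-1) + 2(h_(i-1)+h_i)·M_i + h_i·M_(i+1) = 6(Δ_i − Δ_(i-1)) read
  2·M_0 + 10·M_1 + 3·M_2 = 6(Δ_1 - Δ_0) = -30
  3·M_1 + 8·M_2 + 1·M_3 = 6(Δ_2 - Δ_1) = -96
  1·M_2 + 4·M_3 + 1·M_4 = 6(Δ_3 - Δ_2) = 108
Clamped end conditions give two more equations: 2h_0·M_0 + h_0·M_1 = 6(Δ_0 - S'(-2)) = 42 and h_3·M_3 + 2h_3·M_4 = 6(S'(5) - Δ_3) = 0.
Solving the tridiagonal system: M_0 = 997/94, M_1 = -10/47, M_2 = -769/47, M_3 = 1670/47, M_4 = -835/47.
On [4, 5], S'(x) = b_3 + 2c_3·(x - 4) + 3d_3·(x - 4)² with b_3 = Δ_3 - h_3(2M_3 + M_4)/6 = -553/94, c_3 = M_3/2 = 835/47, d_3 = (M_4 - M_3)/(6h_3) = -835/94. So S'(4) = -553/94.

-5.8830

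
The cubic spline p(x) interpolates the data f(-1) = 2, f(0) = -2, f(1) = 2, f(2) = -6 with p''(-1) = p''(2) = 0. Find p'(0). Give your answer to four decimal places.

1.8667

Write M_i for p''(x_i). With h_i = 1, 1, 1 and divided differences Δ_i = -4, 4, -8, the continuity of p' gives the tridiagonal system
  1·M_0 + 4·M_1 + 1·M_2 = 6(Δ_1 - Δ_0) = 48
  1·M_1 + 4·M_2 + 1·M_3 = 6(Δ_2 - Δ_1) = -72
Natural end conditions: M_0 = M_3 = 0.
Forward elimination and back-substitution give M_0 = 0, M_1 = 88/5, M_2 = -112/5, M_3 = 0.
On [0, 1], p'(x) = b_1 + 2c_1·x + 3d_1·x² with b_1 = Δ_1 - h_1(2M_1 + M_2)/6 = 28/15, c_1 = M_1/2 = 44/5, d_1 = (M_2 - M_1)/(6h_1) = -20/3. So p'(0) = 28/15.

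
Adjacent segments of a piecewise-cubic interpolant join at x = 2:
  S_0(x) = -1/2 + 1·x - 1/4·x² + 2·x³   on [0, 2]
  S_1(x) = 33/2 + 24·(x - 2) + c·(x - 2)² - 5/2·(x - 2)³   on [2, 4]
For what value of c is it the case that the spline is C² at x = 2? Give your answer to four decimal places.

S_0''(x) = -1/2 + 12·x, so S_0''(2) = 47/2. On the right, S_1''(2) = 2c, so c = 47/4.

11.7500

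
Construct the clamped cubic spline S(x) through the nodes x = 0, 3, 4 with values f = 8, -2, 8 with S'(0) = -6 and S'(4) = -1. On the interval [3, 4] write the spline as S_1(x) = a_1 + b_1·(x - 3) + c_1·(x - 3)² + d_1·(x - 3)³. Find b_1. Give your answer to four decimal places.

11.1250

Put σ_i = S'' at the i-th knot. Here h = (3, 1) and Δ = (-10/3, 10), so the interior equations h_(i-1)·σ_(i-1) + 2(h_(i-1)+h_i)·σ_i + h_i·σ_(i+1) = 6(Δ_i − Δ_(i-1)) read
  3·σ_0 + 8·σ_1 + 1·σ_2 = 6(Δ_1 - Δ_0) = 80
Clamped end conditions give two more equations: 2h_0·σ_0 + h_0·σ_1 = 6(Δ_0 - S'(0)) = 16 and h_1·σ_1 + 2h_1·σ_2 = 6(S'(4) - Δ_1) = -66.
Forward elimination and back-substitution give σ_0 = -73/12, σ_1 = 35/2, σ_2 = -167/4.
On [3, 4], with S_1(x) = a_1 + b_1·(x - 3) + c_1·(x - 3)² + d_1·(x - 3)³: c_1 = σ_1/2 = 35/4, d_1 = (σ_2 - σ_1)/(6h_1) = -79/8, b_1 = Δ_1 - h_1(2σ_1 + σ_2)/6 = 89/8.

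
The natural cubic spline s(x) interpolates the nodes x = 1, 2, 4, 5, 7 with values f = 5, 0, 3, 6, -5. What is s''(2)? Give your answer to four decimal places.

Write M_i for s''(x_i). With h_i = 1, 2, 1, 2 and divided differences Δ_i = -5, 3/2, 3, -11/2, the continuity of s' gives the tridiagonal system
  1·M_0 + 6·M_1 + 2·M_2 = 6(Δ_1 - Δ_0) = 39
  2·M_1 + 6·M_2 + 1·M_3 = 6(Δ_2 - Δ_1) = 9
  1·M_2 + 6·M_3 + 2·M_4 = 6(Δ_3 - Δ_2) = -51
Natural end conditions: M_0 = M_4 = 0.
Solving the tridiagonal system: M_0 = 0, M_1 = 385/62, M_2 = 27/31, M_3 = -268/31, M_4 = 0.

6.2097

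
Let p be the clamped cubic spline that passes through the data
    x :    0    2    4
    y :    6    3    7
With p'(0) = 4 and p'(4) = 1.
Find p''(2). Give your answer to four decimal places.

With m_i denoting the second derivative at x_i, h_i = 2, 2, and Δ_i = (y_(i+1) − y_i)/h_i = -3/2, 2:
  2·m_0 + 8·m_1 + 2·m_2 = 6(Δ_1 - Δ_0) = 21
Clamped end conditions give two more equations: 2h_0·m_0 + h_0·m_1 = 6(Δ_0 - p'(0)) = -33 and h_1·m_1 + 2h_1·m_2 = 6(p'(4) - Δ_1) = -6.
Forward elimination and back-substitution give m_0 = -93/8, m_1 = 27/4, m_2 = -39/8.

6.7500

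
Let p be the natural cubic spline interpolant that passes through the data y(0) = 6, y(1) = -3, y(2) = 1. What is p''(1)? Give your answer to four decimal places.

19.5000

Write m_i for p''(x_i). With h_i = 1, 1 and divided differences Δ_i = -9, 4, the continuity of p' gives the tridiagonal system
  1·m_0 + 4·m_1 + 1·m_2 = 6(Δ_1 - Δ_0) = 78
Natural end conditions: m_0 = m_2 = 0.
Forward elimination and back-substitution give m_0 = 0, m_1 = 39/2, m_2 = 0.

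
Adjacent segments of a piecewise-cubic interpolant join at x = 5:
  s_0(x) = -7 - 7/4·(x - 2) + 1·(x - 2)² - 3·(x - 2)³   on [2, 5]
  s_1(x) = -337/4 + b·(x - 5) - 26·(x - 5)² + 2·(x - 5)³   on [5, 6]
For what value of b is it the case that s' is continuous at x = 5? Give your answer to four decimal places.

s_0'(x) = -7/4 + 2·(x - 2) - 9·(x - 2)², so s_0'(5) = -307/4. On the right, s_1'(5) = b, so b = -307/4.

-76.7500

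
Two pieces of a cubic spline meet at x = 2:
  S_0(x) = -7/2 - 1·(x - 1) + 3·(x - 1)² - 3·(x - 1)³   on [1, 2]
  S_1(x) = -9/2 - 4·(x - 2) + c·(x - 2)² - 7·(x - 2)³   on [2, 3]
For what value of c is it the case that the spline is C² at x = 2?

-6

S_0''(x) = 6 - 18·(x - 1), so S_0''(2) = -12. On the right, S_1''(2) = 2c, so c = -6.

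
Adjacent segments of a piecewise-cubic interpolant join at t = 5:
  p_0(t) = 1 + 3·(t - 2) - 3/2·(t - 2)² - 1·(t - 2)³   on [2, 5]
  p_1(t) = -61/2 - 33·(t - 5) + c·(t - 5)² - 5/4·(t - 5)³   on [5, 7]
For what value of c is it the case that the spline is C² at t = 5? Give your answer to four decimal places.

p_0''(t) = -3 - 6·(t - 2), so p_0''(5) = -21. On the right, p_1''(5) = 2c, so c = -21/2.

-10.5000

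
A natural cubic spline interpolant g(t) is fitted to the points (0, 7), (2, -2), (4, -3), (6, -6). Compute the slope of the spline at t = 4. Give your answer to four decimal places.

-0.4333

Write M_i for g''(x_i). With h_i = 2, 2, 2 and divided differences Δ_i = -9/2, -1/2, -3/2, the continuity of g' gives the tridiagonal system
  2·M_0 + 8·M_1 + 2·M_2 = 6(Δ_1 - Δ_0) = 24
  2·M_1 + 8·M_2 + 2·M_3 = 6(Δ_2 - Δ_1) = -6
Natural end conditions: M_0 = M_3 = 0.
Solving the tridiagonal system: M_0 = 0, M_1 = 17/5, M_2 = -8/5, M_3 = 0.
On [4, 6], g'(t) = b_2 + 2c_2·(t - 4) + 3d_2·(t - 4)² with b_2 = Δ_2 - h_2(2M_2 + M_3)/6 = -13/30, c_2 = M_2/2 = -4/5, d_2 = (M_3 - M_2)/(6h_2) = 2/15. So g'(4) = -13/30.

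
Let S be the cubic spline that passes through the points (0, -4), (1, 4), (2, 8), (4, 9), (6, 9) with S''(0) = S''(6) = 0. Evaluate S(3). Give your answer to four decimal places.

Let M_i = S''(x_i). Step sizes h_i = 1, 1, 2, 2; slopes of the chords Δ_i = (y_(i+1) - y_i)/h_i = 8, 4, 1/2, 0.
  1·M_0 + 4·M_1 + 1·M_2 = 6(Δ_1 - Δ_0) = -24
  1·M_1 + 6·M_2 + 2·M_3 = 6(Δ_2 - Δ_1) = -21
  2·M_2 + 8·M_3 + 2·M_4 = 6(Δ_3 - Δ_2) = -3
Natural end conditions: M_0 = M_4 = 0.
Forward elimination and back-substitution give M_0 = 0, M_1 = -149/28, M_2 = -19/7, M_3 = 17/56, M_4 = 0.
On [2, 4], S(x) = 8 + 53/24·(x - 2) - 19/14·(x - 2)² + 169/672·(x - 2)³.
With (x - 2) = 1: S(3) = 2039/224.

9.1027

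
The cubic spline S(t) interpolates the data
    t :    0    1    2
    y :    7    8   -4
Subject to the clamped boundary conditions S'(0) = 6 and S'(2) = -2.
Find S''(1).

-31

Write M_i for S''(x_i). With h_i = 1, 1 and divided differences Δ_i = 1, -12, the continuity of S' gives the tridiagonal system
  1·M_0 + 4·M_1 + 1·M_2 = 6(Δ_1 - Δ_0) = -78
Clamped end conditions give two more equations: 2h_0·M_0 + h_0·M_1 = 6(Δ_0 - S'(0)) = -30 and h_1·M_1 + 2h_1·M_2 = 6(S'(2) - Δ_1) = 60.
Solving the tridiagonal system: M_0 = 1/2, M_1 = -31, M_2 = 91/2.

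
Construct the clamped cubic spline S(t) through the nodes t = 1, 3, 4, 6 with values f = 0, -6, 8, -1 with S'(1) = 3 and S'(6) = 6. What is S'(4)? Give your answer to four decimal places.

7.5938

Let σ_i = S''(x_i). Step sizes h_i = 2, 1, 2; slopes of the chords Δ_i = (y_(i+1) - y_i)/h_i = -3, 14, -9/2.
  2·σ_0 + 6·σ_1 + 1·σ_2 = 6(Δ_1 - Δ_0) = 102
  1·σ_1 + 6·σ_2 + 2·σ_3 = 6(Δ_2 - Δ_1) = -111
Clamped end conditions give two more equations: 2h_0·σ_0 + h_0·σ_1 = 6(Δ_0 - S'(1)) = -36 and h_2·σ_2 + 2h_2·σ_3 = 6(S'(6) - Δ_2) = 63.
Hence σ_0 = -783/32, σ_1 = 495/16, σ_2 = -555/16, σ_3 = 1059/32.
On [4, 6], S'(t) = b_2 + 2c_2·(t - 4) + 3d_2·(t - 4)² with b_2 = Δ_2 - h_2(2σ_2 + σ_3)/6 = 243/32, c_2 = σ_2/2 = -555/32, d_2 = (σ_3 - σ_2)/(6h_2) = 723/128. So S'(4) = 243/32.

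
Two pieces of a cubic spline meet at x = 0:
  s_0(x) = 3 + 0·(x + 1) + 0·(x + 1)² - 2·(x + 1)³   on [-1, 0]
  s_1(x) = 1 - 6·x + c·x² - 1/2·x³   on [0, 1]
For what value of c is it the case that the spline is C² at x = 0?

-6

s_0''(x) = 0 - 12·(x + 1), so s_0''(0) = -12. On the right, s_1''(0) = 2c, so c = -6.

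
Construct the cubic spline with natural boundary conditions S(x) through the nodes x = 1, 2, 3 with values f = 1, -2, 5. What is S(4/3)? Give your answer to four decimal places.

-0.7407

Let m_i = S''(x_i). Step sizes h_i = 1, 1; slopes of the chords Δ_i = (y_(i+1) - y_i)/h_i = -3, 7.
  1·m_0 + 4·m_1 + 1·m_2 = 6(Δ_1 - Δ_0) = 60
Natural end conditions: m_0 = m_2 = 0.
Forward elimination and back-substitution give m_0 = 0, m_1 = 15, m_2 = 0.
On [1, 2], S(x) = 1 - 11/2·(x - 1) + 0·(x - 1)² + 5/2·(x - 1)³.
With (x - 1) = 1/3: S(4/3) = -20/27.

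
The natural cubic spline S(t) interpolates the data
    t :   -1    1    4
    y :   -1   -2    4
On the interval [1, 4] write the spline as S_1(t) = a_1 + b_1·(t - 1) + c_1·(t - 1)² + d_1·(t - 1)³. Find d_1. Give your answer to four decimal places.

Let m_i = S''(x_i). Step sizes h_i = 2, 3; slopes of the chords Δ_i = (y_(i+1) - y_i)/h_i = -1/2, 2.
  2·m_0 + 10·m_1 + 3·m_2 = 6(Δ_1 - Δ_0) = 15
Natural end conditions: m_0 = m_2 = 0.
Solving the tridiagonal system: m_0 = 0, m_1 = 3/2, m_2 = 0.
On [1, 4], with S_1(t) = a_1 + b_1·(t - 1) + c_1·(t - 1)² + d_1·(t - 1)³: c_1 = m_1/2 = 3/4, d_1 = (m_2 - m_1)/(6h_1) = -1/12, b_1 = Δ_1 - h_1(2m_1 + m_2)/6 = 1/2.

-0.0833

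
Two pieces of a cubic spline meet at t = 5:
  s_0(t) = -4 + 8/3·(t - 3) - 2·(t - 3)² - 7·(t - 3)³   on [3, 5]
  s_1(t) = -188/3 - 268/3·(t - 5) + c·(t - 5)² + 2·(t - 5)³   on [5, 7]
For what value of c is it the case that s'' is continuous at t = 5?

s_0''(t) = -4 - 42·(t - 3), so s_0''(5) = -88. On the right, s_1''(5) = 2c, so c = -44.

-44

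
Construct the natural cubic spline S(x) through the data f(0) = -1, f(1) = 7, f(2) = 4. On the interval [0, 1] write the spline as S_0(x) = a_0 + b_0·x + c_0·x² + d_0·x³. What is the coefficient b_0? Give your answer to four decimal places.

Put σ_i = S'' at the i-th knot. Here h = (1, 1) and Δ = (8, -3), so the interior equations h_(i-1)·σ_(i-1) + 2(h_(i-1)+h_i)·σ_i + h_i·σ_(i+1) = 6(Δ_i − Δ_(i-1)) read
  1·σ_0 + 4·σ_1 + 1·σ_2 = 6(Δ_1 - Δ_0) = -66
Natural end conditions: σ_0 = σ_2 = 0.
Solving the tridiagonal system: σ_0 = 0, σ_1 = -33/2, σ_2 = 0.
On [0, 1], with S_0(x) = a_0 + b_0·x + c_0·x² + d_0·x³: c_0 = σ_0/2 = 0, d_0 = (σ_1 - σ_0)/(6h_0) = -11/4, b_0 = Δ_0 - h_0(2σ_0 + σ_1)/6 = 43/4.

10.7500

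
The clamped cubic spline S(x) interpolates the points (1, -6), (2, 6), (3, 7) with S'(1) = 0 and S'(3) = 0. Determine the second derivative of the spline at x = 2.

Let m_i = S''(x_i). Step sizes h_i = 1, 1; slopes of the chords Δ_i = (y_(i+1) - y_i)/h_i = 12, 1.
  1·m_0 + 4·m_1 + 1·m_2 = 6(Δ_1 - Δ_0) = -66
Clamped end conditions give two more equations: 2h_0·m_0 + h_0·m_1 = 6(Δ_0 - S'(1)) = 72 and h_1·m_1 + 2h_1·m_2 = 6(S'(3) - Δ_1) = -6.
Solving the tridiagonal system: m_0 = 105/2, m_1 = -33, m_2 = 27/2.

-33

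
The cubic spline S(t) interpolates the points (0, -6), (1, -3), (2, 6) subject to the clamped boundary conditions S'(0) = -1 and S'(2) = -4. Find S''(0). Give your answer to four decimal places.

Put m_i = S'' at the i-th knot. Here h = (1, 1) and Δ = (3, 9), so the interior equations h_(i-1)·m_(i-1) + 2(h_(i-1)+h_i)·m_i + h_i·m_(i+1) = 6(Δ_i − Δ_(i-1)) read
  1·m_0 + 4·m_1 + 1·m_2 = 6(Δ_1 - Δ_0) = 36
Clamped end conditions give two more equations: 2h_0·m_0 + h_0·m_1 = 6(Δ_0 - S'(0)) = 24 and h_1·m_1 + 2h_1·m_2 = 6(S'(2) - Δ_1) = -78.
Hence m_0 = 3/2, m_1 = 21, m_2 = -99/2.

1.5000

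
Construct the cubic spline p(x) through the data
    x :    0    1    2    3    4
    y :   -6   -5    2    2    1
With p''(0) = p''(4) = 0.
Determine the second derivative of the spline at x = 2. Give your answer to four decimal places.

Write M_i for p''(x_i). With h_i = 1, 1, 1, 1 and divided differences Δ_i = 1, 7, 0, -1, the continuity of p' gives the tridiagonal system
  1·M_0 + 4·M_1 + 1·M_2 = 6(Δ_1 - Δ_0) = 36
  1·M_1 + 4·M_2 + 1·M_3 = 6(Δ_2 - Δ_1) = -42
  1·M_2 + 4·M_3 + 1·M_4 = 6(Δ_3 - Δ_2) = -6
Natural end conditions: M_0 = M_4 = 0.
Solving the tridiagonal system: M_0 = 0, M_1 = 351/28, M_2 = -99/7, M_3 = 57/28, M_4 = 0.

-14.1429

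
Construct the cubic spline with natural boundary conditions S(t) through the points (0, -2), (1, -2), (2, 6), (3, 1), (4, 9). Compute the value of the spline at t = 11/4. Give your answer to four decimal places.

1.9780

Put m_i = S'' at the i-th knot. Here h = (1, 1, 1, 1) and Δ = (0, 8, -5, 8), so the interior equations h_(i-1)·m_(i-1) + 2(h_(i-1)+h_i)·m_i + h_i·m_(i+1) = 6(Δ_i − Δ_(i-1)) read
  1·m_0 + 4·m_1 + 1·m_2 = 6(Δ_1 - Δ_0) = 48
  1·m_1 + 4·m_2 + 1·m_3 = 6(Δ_2 - Δ_1) = -78
  1·m_2 + 4·m_3 + 1·m_4 = 6(Δ_3 - Δ_2) = 78
Natural end conditions: m_0 = m_4 = 0.
Solving: m_0 = 0, m_1 = 555/28, m_2 = -219/7, m_3 = 765/28, m_4 = 0.
On [2, 3], S(t) = 6 + 7/8·(t - 2) - 219/14·(t - 2)² + 547/56·(t - 2)³.
With (t - 2) = 3/4: S(11/4) = 7089/3584.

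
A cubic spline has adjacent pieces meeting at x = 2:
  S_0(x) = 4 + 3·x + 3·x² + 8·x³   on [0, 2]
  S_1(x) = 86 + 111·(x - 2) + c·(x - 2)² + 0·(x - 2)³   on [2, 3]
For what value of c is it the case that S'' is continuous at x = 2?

51

S_0''(x) = 6 + 48·x, so S_0''(2) = 102. On the right, S_1''(2) = 2c, so c = 51.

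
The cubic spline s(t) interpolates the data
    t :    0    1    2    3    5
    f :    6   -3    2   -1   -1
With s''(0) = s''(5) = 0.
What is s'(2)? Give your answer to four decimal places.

Let m_i = s''(x_i). Step sizes h_i = 1, 1, 1, 2; slopes of the chords Δ_i = (y_(i+1) - y_i)/h_i = -9, 5, -3, 0.
  1·m_0 + 4·m_1 + 1·m_2 = 6(Δ_1 - Δ_0) = 84
  1·m_1 + 4·m_2 + 1·m_3 = 6(Δ_2 - Δ_1) = -48
  1·m_2 + 6·m_3 + 2·m_4 = 6(Δ_3 - Δ_2) = 18
Natural end conditions: m_0 = m_4 = 0.
Forward elimination and back-substitution give m_0 = 0, m_1 = 1119/43, m_2 = -864/43, m_3 = 273/43, m_4 = 0.
On [2, 3], s'(t) = b_2 + 2c_2·(t - 2) + 3d_2·(t - 2)² with b_2 = Δ_2 - h_2(2m_2 + m_3)/6 = 227/86, c_2 = m_2/2 = -432/43, d_2 = (m_3 - m_2)/(6h_2) = 379/86. So s'(2) = 227/86.

2.6395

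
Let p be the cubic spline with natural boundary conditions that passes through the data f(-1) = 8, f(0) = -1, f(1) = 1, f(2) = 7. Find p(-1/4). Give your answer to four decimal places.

Let M_i = p''(x_i). Step sizes h_i = 1, 1, 1; slopes of the chords Δ_i = (y_(i+1) - y_i)/h_i = -9, 2, 6.
  1·M_0 + 4·M_1 + 1·M_2 = 6(Δ_1 - Δ_0) = 66
  1·M_1 + 4·M_2 + 1·M_3 = 6(Δ_2 - Δ_1) = 24
Natural end conditions: M_0 = M_3 = 0.
Solving the tridiagonal system: M_0 = 0, M_1 = 16, M_2 = 2, M_3 = 0.
On [-1, 0], p(x) = 8 - 35/3·(x + 1) + 0·(x + 1)² + 8/3·(x + 1)³.
With (x + 1) = 3/4: p(-1/4) = 3/8.

0.3750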